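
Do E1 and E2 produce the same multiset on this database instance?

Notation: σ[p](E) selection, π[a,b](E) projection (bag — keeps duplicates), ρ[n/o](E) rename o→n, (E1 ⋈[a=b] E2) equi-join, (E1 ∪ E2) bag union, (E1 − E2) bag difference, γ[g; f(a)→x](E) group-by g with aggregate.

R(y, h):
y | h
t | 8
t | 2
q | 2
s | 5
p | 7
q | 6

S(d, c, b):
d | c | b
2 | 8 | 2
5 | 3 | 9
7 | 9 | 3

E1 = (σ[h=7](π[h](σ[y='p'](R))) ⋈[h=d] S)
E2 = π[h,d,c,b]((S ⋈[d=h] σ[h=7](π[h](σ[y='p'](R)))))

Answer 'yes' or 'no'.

E1 stepwise |·|:
  R → 6
  σ[y='p'](R) → 1
  π[h](σ[y='p'](R)) → 1
  σ[h=7](π[h](σ[y='p'](R))) → 1
  S → 3
  (σ[h=7](π[h](σ[y='p'](R))) ⋈[h=d] S) → 1
E2 stepwise |·|:
  S → 3
  R → 6
  σ[y='p'](R) → 1
  π[h](σ[y='p'](R)) → 1
  σ[h=7](π[h](σ[y='p'](R))) → 1
  (S ⋈[d=h] σ[h=7](π[h](σ[y='p'](R)))) → 1
  π[h,d,c,b]((S ⋈[d=h] σ[h=7](π[h](σ[y='p'](R))))) → 1

E1 and E2 produce the same multiset:
h | d | c | b
7 | 7 | 9 | 3

yes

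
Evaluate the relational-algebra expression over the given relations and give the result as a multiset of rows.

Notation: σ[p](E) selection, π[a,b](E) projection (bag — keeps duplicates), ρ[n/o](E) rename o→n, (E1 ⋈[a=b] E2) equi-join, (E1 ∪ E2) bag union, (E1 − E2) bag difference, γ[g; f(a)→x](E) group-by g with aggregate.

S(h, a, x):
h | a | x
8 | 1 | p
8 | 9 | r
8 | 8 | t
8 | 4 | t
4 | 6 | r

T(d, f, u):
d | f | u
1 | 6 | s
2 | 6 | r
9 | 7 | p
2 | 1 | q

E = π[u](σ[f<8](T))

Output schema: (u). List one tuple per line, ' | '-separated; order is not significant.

Subexpression sizes:
  T → 4
  σ[f<8](T) → 4
  π[u](σ[f<8](T)) → 4

== RESULT ==
u
p
q
r
s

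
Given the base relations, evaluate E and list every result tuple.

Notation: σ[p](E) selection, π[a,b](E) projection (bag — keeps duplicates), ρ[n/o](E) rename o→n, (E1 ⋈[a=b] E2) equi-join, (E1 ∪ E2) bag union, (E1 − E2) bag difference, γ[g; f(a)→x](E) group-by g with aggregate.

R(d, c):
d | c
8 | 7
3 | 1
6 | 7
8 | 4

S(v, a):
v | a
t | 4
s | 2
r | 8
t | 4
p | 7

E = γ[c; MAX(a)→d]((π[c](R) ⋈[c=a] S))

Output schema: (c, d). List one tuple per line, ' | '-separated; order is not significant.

Per-node cardinality:
  R → 4
  π[c](R) → 4
  S → 5
  (π[c](R) ⋈[c=a] S) → 4
  γ[c; MAX(a)→d]((π[c](R) ⋈[c=a] S)) → 2

== RESULT ==
c | d
4 | 4
7 | 7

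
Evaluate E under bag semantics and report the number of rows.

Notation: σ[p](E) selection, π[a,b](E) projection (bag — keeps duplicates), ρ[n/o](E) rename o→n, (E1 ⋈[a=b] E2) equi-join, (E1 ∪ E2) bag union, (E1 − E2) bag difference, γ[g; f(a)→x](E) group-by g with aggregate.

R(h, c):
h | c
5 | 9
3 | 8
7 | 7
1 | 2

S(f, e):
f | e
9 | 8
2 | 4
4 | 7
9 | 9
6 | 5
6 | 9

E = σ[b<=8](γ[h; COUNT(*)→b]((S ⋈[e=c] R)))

Row counts bottom-up:
  S → 6
  R → 4
  (S ⋈[e=c] R) → 4
  γ[h; COUNT(*)→b]((S ⋈[e=c] R)) → 3
  σ[b<=8](γ[h; COUNT(*)→b]((S ⋈[e=c] R))) → 3

|E| = 3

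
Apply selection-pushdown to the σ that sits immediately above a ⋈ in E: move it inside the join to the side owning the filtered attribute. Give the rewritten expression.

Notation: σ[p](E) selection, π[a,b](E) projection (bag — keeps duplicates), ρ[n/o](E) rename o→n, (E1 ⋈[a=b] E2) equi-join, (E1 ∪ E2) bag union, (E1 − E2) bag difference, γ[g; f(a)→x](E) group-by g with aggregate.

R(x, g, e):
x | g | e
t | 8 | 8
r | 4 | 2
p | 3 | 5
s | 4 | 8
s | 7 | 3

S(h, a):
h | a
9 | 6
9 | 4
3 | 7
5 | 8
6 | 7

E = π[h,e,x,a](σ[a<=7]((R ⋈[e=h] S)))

σ filters on a, owned by the right side.
E' = π[h,e,x,a]((R ⋈[e=h] σ[a<=7](S)))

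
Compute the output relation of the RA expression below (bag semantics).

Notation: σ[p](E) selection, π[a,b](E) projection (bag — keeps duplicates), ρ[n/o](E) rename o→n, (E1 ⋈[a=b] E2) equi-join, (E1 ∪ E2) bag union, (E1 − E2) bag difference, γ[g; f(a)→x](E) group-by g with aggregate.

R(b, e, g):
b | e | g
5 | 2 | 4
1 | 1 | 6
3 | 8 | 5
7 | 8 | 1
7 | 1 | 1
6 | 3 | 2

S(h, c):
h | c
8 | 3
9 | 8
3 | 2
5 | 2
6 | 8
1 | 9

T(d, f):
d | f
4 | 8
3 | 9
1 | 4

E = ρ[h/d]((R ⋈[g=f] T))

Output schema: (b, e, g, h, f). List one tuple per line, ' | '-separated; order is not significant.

Row counts bottom-up:
  R → 6
  T → 3
  (R ⋈[g=f] T) → 1
  ρ[h/d]((R ⋈[g=f] T)) → 1

== RESULT ==
b | e | g | h | f
5 | 2 | 4 | 1 | 4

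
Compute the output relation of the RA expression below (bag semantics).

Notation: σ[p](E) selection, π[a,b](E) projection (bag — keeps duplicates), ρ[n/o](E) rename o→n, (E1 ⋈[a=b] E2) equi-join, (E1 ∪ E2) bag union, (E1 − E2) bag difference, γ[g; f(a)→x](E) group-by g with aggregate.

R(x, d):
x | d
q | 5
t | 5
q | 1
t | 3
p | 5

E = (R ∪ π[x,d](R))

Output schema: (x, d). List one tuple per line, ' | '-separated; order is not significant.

Subexpression sizes:
  R → 5
  R → 5
  π[x,d](R) → 5
  (R ∪ π[x,d](R)) → 10

== RESULT ==
x | d
p | 5
p | 5
q | 1
q | 1
q | 5
q | 5
t | 3
t | 3
t | 5
t | 5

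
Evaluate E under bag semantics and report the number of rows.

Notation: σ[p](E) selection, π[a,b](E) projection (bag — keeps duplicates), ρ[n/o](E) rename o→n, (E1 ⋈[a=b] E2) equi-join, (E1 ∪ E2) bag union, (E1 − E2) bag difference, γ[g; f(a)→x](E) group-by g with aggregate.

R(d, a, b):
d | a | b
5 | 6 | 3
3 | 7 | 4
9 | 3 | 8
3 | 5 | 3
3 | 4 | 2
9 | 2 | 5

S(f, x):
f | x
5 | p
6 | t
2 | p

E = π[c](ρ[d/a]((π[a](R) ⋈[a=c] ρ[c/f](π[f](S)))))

Stepwise |·|:
  R → 6
  π[a](R) → 6
  S → 3
  π[f](S) → 3
  ρ[c/f](π[f](S)) → 3
  (π[a](R) ⋈[a=c] ρ[c/f](π[f](S))) → 3
  ρ[d/a]((π[a](R) ⋈[a=c] ρ[c/f](π[f](S)))) → 3
  π[c](ρ[d/a]((π[a](R) ⋈[a=c] ρ[c/f](π[f](S))))) → 3

|E| = 3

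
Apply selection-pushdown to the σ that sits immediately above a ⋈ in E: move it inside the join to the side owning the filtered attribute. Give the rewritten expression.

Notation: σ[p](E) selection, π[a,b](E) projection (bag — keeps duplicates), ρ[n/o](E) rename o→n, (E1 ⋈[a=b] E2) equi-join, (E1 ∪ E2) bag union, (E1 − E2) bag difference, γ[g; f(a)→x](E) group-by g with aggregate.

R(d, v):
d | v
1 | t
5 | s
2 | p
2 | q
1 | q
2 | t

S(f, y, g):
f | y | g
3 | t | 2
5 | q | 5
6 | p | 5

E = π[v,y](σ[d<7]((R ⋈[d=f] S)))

σ filters on d, owned by the left side.
E' = π[v,y]((σ[d<7](R) ⋈[d=f] S))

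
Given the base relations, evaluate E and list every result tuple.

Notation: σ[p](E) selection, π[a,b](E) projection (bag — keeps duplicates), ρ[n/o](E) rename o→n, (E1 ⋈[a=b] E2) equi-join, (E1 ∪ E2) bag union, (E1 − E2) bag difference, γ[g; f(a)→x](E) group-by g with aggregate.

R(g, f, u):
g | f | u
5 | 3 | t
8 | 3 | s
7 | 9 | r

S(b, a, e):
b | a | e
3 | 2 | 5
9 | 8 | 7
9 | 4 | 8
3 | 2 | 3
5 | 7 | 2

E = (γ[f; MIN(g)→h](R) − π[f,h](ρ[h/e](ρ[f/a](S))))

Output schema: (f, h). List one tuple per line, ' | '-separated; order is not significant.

Row counts bottom-up:
  R → 3
  γ[f; MIN(g)→h](R) → 2
  S → 5
  ρ[f/a](S) → 5
  ρ[h/e](ρ[f/a](S)) → 5
  π[f,h](ρ[h/e](ρ[f/a](S))) → 5
  (γ[f; MIN(g)→h](R) − π[f,h](ρ[h/e](ρ[f/a](S)))) → 2

== RESULT ==
f | h
3 | 5
9 | 7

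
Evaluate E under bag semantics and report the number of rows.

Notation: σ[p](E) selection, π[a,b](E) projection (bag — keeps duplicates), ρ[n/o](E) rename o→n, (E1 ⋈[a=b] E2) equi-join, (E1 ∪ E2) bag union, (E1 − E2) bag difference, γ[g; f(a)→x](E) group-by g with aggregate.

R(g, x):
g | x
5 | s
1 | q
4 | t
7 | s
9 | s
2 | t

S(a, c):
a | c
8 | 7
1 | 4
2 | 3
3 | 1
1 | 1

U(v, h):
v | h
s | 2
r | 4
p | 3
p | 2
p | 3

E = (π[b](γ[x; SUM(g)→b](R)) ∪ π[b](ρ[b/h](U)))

Row counts bottom-up:
  R → 6
  γ[x; SUM(g)→b](R) → 3
  π[b](γ[x; SUM(g)→b](R)) → 3
  U → 5
  ρ[b/h](U) → 5
  π[b](ρ[b/h](U)) → 5
  (π[b](γ[x; SUM(g)→b](R)) ∪ π[b](ρ[b/h](U))) → 8

|E| = 8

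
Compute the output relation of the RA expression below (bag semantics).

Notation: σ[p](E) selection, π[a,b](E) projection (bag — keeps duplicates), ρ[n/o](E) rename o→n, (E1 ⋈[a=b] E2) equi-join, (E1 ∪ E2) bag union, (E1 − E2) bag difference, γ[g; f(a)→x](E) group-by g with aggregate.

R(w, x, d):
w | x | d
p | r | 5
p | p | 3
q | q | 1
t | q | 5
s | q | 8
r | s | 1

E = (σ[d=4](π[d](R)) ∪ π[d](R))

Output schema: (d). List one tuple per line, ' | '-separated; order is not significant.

Subexpression sizes:
  R → 6
  π[d](R) → 6
  σ[d=4](π[d](R)) → 0
  R → 6
  π[d](R) → 6
  (σ[d=4](π[d](R)) ∪ π[d](R)) → 6

== RESULT ==
d
1
1
3
5
5
8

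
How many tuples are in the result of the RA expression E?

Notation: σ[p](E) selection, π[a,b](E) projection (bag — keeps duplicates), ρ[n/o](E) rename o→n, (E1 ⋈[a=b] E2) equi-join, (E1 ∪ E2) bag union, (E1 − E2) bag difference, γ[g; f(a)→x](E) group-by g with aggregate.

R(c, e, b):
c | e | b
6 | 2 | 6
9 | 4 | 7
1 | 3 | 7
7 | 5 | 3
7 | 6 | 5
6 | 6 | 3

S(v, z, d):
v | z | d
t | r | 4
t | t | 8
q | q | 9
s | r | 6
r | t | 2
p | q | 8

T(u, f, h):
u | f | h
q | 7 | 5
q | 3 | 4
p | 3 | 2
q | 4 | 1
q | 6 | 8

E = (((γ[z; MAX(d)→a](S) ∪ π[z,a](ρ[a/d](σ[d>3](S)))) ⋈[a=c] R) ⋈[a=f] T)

Stepwise |·|:
  S → 6
  γ[z; MAX(d)→a](S) → 3
  S → 6
  σ[d>3](S) → 5
  ρ[a/d](σ[d>3](S)) → 5
  π[z,a](ρ[a/d](σ[d>3](S))) → 5
  (γ[z; MAX(d)→a](S) ∪ π[z,a](ρ[a/d](σ[d>3](S)))) → 8
  R → 6
  ((γ[z; MAX(d)→a](S) ∪ π[z,a](ρ[a/d](σ[d>3](S)))) ⋈[a=c] R) → 6
  T → 5
  (((γ[z; MAX(d)→a](S) ∪ π[z,a](ρ[a/d](σ[d>3](S)))) ⋈[a=c] R) ⋈[a=f] T) → 4

|E| = 4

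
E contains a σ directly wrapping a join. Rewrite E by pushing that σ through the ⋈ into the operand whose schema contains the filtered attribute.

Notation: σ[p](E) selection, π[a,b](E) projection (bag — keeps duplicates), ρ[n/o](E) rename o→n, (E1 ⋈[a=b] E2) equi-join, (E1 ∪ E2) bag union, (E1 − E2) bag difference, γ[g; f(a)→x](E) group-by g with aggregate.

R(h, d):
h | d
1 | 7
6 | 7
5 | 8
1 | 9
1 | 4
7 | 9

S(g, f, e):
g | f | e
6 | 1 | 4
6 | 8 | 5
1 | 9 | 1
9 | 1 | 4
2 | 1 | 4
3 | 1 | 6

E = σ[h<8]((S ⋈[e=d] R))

σ filters on h, owned by the right side.
E' = (S ⋈[e=d] σ[h<8](R))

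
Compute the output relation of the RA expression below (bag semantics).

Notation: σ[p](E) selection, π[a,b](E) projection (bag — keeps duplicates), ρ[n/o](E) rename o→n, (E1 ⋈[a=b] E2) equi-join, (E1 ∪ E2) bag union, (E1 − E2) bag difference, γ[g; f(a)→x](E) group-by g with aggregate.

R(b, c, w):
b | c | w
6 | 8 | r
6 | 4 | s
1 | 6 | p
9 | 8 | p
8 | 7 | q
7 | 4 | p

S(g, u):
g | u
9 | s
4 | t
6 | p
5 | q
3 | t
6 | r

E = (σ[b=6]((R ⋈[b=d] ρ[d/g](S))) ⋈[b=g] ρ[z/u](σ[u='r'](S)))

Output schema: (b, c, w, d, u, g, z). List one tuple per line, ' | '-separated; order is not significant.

Subexpression sizes:
  R → 6
  S → 6
  ρ[d/g](S) → 6
  (R ⋈[b=d] ρ[d/g](S)) → 5
  σ[b=6]((R ⋈[b=d] ρ[d/g](S))) → 4
  S → 6
  σ[u='r'](S) → 1
  ρ[z/u](σ[u='r'](S)) → 1
  (σ[b=6]((R ⋈[b=d] ρ[d/g](S))) ⋈[b=g] ρ[z/u](σ[u='r'](S))) → 4

== RESULT ==
b | c | w | d | u | g | z
6 | 4 | s | 6 | p | 6 | r
6 | 4 | s | 6 | r | 6 | r
6 | 8 | r | 6 | p | 6 | r
6 | 8 | r | 6 | r | 6 | r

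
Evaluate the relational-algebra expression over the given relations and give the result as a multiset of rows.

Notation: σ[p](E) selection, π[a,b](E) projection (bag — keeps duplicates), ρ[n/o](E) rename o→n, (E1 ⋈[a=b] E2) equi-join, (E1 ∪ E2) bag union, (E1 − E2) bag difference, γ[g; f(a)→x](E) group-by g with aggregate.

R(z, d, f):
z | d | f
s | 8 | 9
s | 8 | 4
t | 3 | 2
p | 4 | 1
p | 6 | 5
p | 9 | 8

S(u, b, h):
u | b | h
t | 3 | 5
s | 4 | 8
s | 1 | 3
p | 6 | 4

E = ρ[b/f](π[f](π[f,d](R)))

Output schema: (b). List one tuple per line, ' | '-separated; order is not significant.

Stepwise |·|:
  R → 6
  π[f,d](R) → 6
  π[f](π[f,d](R)) → 6
  ρ[b/f](π[f](π[f,d](R))) → 6

== RESULT ==
b
1
2
4
5
8
9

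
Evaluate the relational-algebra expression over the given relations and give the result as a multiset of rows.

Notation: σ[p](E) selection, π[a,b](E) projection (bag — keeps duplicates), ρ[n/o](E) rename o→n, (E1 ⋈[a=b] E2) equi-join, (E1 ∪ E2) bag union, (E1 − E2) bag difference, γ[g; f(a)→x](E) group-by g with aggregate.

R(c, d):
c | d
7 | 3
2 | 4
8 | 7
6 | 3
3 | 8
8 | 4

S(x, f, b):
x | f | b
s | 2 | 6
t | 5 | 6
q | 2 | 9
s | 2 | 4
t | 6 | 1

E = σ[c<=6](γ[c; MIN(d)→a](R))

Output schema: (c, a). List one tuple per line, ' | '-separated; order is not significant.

Per-node cardinality:
  R → 6
  γ[c; MIN(d)→a](R) → 5
  σ[c<=6](γ[c; MIN(d)→a](R)) → 3

== RESULT ==
c | a
2 | 4
3 | 8
6 | 3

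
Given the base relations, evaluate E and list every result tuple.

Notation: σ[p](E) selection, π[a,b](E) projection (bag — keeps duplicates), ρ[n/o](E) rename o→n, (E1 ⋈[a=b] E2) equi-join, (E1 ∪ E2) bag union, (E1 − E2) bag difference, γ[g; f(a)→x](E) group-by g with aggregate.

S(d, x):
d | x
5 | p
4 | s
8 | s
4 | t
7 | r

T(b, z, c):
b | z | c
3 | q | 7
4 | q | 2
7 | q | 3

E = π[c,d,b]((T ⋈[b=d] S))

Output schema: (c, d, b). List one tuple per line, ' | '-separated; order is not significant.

Subexpression sizes:
  T → 3
  S → 5
  (T ⋈[b=d] S) → 3
  π[c,d,b]((T ⋈[b=d] S)) → 3

== RESULT ==
c | d | b
2 | 4 | 4
2 | 4 | 4
3 | 7 | 7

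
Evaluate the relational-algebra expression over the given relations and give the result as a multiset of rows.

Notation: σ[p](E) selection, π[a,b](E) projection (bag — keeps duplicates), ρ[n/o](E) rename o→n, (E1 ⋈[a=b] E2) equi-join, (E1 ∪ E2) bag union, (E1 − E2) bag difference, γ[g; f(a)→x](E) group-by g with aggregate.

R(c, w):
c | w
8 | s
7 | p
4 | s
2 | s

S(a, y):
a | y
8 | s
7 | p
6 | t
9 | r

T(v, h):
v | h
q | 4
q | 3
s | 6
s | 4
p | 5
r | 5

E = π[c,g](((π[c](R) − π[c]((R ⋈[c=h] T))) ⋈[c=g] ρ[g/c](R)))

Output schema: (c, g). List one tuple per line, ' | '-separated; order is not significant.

Stepwise |·|:
  R → 4
  π[c](R) → 4
  R → 4
  T → 6
  (R ⋈[c=h] T) → 2
  π[c]((R ⋈[c=h] T)) → 2
  (π[c](R) − π[c]((R ⋈[c=h] T))) → 3
  R → 4
  ρ[g/c](R) → 4
  ((π[c](R) − π[c]((R ⋈[c=h] T))) ⋈[c=g] ρ[g/c](R)) → 3
  π[c,g](((π[c](R) − π[c]((R ⋈[c=h] T))) ⋈[c=g] ρ[g/c](R))) → 3

== RESULT ==
c | g
2 | 2
7 | 7
8 | 8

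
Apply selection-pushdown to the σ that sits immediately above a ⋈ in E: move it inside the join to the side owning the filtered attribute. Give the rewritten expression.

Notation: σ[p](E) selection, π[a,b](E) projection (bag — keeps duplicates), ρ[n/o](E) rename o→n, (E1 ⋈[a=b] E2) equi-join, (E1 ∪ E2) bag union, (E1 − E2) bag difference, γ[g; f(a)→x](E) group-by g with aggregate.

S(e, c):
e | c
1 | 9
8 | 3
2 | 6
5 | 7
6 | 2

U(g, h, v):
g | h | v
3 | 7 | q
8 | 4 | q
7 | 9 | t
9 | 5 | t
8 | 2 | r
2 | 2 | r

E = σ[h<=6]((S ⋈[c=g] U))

σ filters on h, owned by the right side.
E' = (S ⋈[c=g] σ[h<=6](U))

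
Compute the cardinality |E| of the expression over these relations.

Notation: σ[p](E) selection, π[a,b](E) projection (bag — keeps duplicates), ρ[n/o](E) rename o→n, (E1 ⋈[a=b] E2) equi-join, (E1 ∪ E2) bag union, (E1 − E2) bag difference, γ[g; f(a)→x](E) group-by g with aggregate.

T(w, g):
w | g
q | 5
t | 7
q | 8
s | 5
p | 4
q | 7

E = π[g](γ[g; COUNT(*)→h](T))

Stepwise |·|:
  T → 6
  γ[g; COUNT(*)→h](T) → 4
  π[g](γ[g; COUNT(*)→h](T)) → 4

|E| = 4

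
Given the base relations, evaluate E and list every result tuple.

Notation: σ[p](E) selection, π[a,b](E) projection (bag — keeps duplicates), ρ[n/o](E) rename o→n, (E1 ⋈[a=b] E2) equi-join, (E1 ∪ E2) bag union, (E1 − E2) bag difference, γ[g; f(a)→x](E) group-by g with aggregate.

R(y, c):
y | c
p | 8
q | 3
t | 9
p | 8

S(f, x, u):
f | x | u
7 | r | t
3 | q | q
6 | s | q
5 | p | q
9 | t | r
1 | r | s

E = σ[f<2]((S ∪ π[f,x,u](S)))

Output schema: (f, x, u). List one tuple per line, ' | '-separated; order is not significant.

Subexpression sizes:
  S → 6
  S → 6
  π[f,x,u](S) → 6
  (S ∪ π[f,x,u](S)) → 12
  σ[f<2]((S ∪ π[f,x,u](S))) → 2

== RESULT ==
f | x | u
1 | r | s
1 | r | s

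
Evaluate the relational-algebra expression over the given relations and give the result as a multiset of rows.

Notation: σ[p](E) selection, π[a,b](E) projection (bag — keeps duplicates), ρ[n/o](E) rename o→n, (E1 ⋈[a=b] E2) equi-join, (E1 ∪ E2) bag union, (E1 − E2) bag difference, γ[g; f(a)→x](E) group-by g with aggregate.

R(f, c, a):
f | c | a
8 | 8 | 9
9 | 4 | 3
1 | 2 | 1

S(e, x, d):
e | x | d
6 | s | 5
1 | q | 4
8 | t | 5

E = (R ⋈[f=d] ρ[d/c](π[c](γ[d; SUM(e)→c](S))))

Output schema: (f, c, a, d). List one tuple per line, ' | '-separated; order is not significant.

Subexpression sizes:
  R → 3
  S → 3
  γ[d; SUM(e)→c](S) → 2
  π[c](γ[d; SUM(e)→c](S)) → 2
  ρ[d/c](π[c](γ[d; SUM(e)→c](S))) → 2
  (R ⋈[f=d] ρ[d/c](π[c](γ[d; SUM(e)→c](S)))) → 1

== RESULT ==
f | c | a | d
1 | 2 | 1 | 1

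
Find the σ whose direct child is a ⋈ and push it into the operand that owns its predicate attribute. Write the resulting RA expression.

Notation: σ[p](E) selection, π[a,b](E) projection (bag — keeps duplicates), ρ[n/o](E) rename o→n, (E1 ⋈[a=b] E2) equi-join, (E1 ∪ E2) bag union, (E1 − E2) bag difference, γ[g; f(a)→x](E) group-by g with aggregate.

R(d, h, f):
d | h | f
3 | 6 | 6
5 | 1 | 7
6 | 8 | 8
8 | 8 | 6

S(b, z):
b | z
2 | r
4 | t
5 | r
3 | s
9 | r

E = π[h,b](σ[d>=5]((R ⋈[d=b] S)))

σ filters on d, owned by the left side.
E' = π[h,b]((σ[d>=5](R) ⋈[d=b] S))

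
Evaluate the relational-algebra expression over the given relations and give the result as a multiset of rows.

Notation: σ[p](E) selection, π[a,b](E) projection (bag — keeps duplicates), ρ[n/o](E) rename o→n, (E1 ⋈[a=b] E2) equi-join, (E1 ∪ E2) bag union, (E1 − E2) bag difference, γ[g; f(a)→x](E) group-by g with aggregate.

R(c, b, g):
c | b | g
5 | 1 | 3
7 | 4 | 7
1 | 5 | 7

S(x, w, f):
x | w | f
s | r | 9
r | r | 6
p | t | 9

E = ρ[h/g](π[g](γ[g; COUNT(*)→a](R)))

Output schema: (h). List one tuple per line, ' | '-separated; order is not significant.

Row counts bottom-up:
  R → 3
  γ[g; COUNT(*)→a](R) → 2
  π[g](γ[g; COUNT(*)→a](R)) → 2
  ρ[h/g](π[g](γ[g; COUNT(*)→a](R))) → 2

== RESULT ==
h
3
7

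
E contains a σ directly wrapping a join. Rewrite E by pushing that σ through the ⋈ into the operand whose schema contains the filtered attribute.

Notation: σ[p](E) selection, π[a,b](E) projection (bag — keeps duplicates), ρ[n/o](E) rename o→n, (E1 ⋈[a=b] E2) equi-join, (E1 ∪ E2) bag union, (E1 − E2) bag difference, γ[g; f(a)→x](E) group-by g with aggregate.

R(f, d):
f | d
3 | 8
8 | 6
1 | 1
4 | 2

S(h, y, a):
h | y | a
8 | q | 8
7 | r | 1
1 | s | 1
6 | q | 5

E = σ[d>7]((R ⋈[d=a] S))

σ filters on d, owned by the left side.
E' = (σ[d>7](R) ⋈[d=a] S)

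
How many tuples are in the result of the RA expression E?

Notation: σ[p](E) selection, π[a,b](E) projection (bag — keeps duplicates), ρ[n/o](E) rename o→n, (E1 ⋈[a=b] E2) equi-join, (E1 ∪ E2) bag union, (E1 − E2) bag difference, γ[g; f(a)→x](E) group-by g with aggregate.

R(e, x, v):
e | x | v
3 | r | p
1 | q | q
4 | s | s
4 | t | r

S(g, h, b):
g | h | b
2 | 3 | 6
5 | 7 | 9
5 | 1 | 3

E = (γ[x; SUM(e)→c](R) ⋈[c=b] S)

Subexpression sizes:
  R → 4
  γ[x; SUM(e)→c](R) → 4
  S → 3
  (γ[x; SUM(e)→c](R) ⋈[c=b] S) → 1

|E| = 1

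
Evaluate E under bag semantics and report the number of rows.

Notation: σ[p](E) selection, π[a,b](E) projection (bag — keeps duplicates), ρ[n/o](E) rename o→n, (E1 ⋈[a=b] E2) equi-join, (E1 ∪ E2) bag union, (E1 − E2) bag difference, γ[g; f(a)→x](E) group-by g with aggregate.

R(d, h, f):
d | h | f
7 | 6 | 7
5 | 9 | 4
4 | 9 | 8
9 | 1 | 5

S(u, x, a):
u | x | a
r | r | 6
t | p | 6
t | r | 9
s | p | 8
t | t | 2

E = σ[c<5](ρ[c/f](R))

Per-node cardinality:
  R → 4
  ρ[c/f](R) → 4
  σ[c<5](ρ[c/f](R)) → 1

|E| = 1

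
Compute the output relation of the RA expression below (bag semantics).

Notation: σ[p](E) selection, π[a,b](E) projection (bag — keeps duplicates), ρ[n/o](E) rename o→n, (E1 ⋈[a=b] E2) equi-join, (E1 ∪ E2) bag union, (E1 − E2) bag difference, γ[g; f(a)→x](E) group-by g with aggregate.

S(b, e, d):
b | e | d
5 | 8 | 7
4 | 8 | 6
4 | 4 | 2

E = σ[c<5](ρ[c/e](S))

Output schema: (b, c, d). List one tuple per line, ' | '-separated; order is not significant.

Per-node cardinality:
  S → 3
  ρ[c/e](S) → 3
  σ[c<5](ρ[c/e](S)) → 1

== RESULT ==
b | c | d
4 | 4 | 2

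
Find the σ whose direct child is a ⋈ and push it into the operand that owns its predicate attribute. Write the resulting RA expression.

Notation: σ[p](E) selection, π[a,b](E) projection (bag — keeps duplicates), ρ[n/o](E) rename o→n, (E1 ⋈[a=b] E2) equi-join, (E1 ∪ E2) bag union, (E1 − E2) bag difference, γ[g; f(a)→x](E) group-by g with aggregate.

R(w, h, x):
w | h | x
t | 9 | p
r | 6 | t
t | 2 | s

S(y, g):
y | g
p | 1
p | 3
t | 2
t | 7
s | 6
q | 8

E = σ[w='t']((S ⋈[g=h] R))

σ filters on w, owned by the right side.
E' = (S ⋈[g=h] σ[w='t'](R))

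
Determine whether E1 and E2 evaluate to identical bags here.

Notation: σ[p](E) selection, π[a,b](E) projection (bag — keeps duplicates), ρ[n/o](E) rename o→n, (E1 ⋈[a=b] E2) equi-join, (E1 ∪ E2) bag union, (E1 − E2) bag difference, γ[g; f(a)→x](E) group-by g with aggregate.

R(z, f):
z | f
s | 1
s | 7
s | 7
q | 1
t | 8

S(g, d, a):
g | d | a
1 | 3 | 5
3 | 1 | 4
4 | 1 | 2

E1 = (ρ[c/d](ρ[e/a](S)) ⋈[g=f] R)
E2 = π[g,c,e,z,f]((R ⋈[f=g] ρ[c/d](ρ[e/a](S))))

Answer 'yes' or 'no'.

E1 subexpression sizes:
  S → 3
  ρ[e/a](S) → 3
  ρ[c/d](ρ[e/a](S)) → 3
  R → 5
  (ρ[c/d](ρ[e/a](S)) ⋈[g=f] R) → 2
E2 subexpression sizes:
  R → 5
  S → 3
  ρ[e/a](S) → 3
  ρ[c/d](ρ[e/a](S)) → 3
  (R ⋈[f=g] ρ[c/d](ρ[e/a](S))) → 2
  π[g,c,e,z,f]((R ⋈[f=g] ρ[c/d](ρ[e/a](S)))) → 2

E1 and E2 produce the same multiset:
g | c | e | z | f
1 | 3 | 5 | q | 1
1 | 3 | 5 | s | 1

yes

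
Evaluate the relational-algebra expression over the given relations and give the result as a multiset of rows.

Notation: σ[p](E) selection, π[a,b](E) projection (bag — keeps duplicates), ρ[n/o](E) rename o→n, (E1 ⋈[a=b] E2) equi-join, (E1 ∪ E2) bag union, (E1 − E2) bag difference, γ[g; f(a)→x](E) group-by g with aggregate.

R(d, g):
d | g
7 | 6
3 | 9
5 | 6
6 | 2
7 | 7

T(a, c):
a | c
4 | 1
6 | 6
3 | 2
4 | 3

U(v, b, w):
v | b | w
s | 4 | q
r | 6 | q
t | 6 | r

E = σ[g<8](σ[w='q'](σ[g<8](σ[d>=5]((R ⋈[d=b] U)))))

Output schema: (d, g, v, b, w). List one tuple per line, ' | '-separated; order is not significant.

Row counts bottom-up:
  R → 5
  U → 3
  (R ⋈[d=b] U) → 2
  σ[d>=5]((R ⋈[d=b] U)) → 2
  σ[g<8](σ[d>=5]((R ⋈[d=b] U))) → 2
  σ[w='q'](σ[g<8](σ[d>=5]((R ⋈[d=b] U)))) → 1
  σ[g<8](σ[w='q'](σ[g<8](σ[d>=5]((R ⋈[d=b] U))))) → 1

== RESULT ==
d | g | v | b | w
6 | 2 | r | 6 | q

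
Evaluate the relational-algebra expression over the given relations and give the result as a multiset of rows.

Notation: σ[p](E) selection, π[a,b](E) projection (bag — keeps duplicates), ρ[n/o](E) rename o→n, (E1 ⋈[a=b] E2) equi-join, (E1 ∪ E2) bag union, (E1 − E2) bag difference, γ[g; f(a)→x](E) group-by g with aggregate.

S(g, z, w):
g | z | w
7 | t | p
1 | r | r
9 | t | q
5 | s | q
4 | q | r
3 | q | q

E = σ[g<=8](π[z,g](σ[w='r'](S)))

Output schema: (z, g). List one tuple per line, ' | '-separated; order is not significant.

Subexpression sizes:
  S → 6
  σ[w='r'](S) → 2
  π[z,g](σ[w='r'](S)) → 2
  σ[g<=8](π[z,g](σ[w='r'](S))) → 2

== RESULT ==
z | g
q | 4
r | 1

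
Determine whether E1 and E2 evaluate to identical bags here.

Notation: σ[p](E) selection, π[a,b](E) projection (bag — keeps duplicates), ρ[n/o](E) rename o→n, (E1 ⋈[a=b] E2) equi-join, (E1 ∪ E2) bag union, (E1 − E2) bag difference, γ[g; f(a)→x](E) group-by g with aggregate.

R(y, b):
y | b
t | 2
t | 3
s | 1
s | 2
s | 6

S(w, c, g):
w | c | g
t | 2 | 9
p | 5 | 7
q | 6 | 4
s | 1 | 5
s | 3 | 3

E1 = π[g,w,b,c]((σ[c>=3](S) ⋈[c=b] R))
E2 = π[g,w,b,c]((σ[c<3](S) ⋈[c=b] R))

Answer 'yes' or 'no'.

E1 per-node cardinality:
  S → 5
  σ[c>=3](S) → 3
  R → 5
  (σ[c>=3](S) ⋈[c=b] R) → 2
  π[g,w,b,c]((σ[c>=3](S) ⋈[c=b] R)) → 2
E2 per-node cardinality:
  S → 5
  σ[c<3](S) → 2
  R → 5
  (σ[c<3](S) ⋈[c=b] R) → 3
  π[g,w,b,c]((σ[c<3](S) ⋈[c=b] R)) → 3

E1 result:
g | w | b | c
3 | s | 3 | 3
4 | q | 6 | 6
E2 result:
g | w | b | c
5 | s | 1 | 1
9 | t | 2 | 2
9 | t | 2 | 2
Witness: (4, 'q', 6, 6) appears 1× in E1 but 0× in E2.

no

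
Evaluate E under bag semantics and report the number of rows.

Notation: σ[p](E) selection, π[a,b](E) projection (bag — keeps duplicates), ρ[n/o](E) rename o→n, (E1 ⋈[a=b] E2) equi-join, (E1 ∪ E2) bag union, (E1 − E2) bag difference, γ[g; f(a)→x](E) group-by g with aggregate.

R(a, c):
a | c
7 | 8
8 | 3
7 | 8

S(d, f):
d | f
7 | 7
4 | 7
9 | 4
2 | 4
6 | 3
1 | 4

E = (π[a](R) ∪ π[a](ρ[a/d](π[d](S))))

Stepwise |·|:
  R → 3
  π[a](R) → 3
  S → 6
  π[d](S) → 6
  ρ[a/d](π[d](S)) → 6
  π[a](ρ[a/d](π[d](S))) → 6
  (π[a](R) ∪ π[a](ρ[a/d](π[d](S)))) → 9

|E| = 9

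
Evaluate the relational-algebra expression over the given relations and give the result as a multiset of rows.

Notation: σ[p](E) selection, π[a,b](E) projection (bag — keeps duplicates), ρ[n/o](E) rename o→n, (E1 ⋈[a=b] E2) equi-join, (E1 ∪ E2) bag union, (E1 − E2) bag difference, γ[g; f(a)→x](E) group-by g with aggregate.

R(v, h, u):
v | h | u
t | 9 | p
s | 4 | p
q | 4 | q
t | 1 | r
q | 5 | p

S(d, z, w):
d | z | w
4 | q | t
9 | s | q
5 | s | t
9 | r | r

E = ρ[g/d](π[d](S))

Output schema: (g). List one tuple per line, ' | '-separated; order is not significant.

Per-node cardinality:
  S → 4
  π[d](S) → 4
  ρ[g/d](π[d](S)) → 4

== RESULT ==
g
4
5
9
9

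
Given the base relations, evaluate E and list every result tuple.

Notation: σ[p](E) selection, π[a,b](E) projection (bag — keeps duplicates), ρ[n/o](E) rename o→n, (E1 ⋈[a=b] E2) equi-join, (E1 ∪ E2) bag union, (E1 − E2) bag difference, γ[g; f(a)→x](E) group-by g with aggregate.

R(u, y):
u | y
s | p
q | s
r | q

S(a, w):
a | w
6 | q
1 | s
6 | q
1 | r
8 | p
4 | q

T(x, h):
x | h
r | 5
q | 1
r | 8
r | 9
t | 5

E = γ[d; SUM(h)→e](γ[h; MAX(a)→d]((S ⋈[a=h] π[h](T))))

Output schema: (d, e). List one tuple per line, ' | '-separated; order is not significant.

Per-node cardinality:
  S → 6
  T → 5
  π[h](T) → 5
  (S ⋈[a=h] π[h](T)) → 3
  γ[h; MAX(a)→d]((S ⋈[a=h] π[h](T))) → 2
  γ[d; SUM(h)→e](γ[h; MAX(a)→d]((S ⋈[a=h] π[h](T)))) → 2

== RESULT ==
d | e
1 | 1
8 | 8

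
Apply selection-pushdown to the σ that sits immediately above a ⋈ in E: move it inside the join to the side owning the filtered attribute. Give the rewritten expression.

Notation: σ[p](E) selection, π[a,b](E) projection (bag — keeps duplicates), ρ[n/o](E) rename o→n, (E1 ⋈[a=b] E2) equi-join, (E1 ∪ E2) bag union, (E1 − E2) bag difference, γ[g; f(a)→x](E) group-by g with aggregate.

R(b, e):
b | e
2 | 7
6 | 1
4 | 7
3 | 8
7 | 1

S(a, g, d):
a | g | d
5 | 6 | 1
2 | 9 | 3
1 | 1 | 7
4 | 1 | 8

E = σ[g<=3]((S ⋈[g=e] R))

σ filters on g, owned by the left side.
E' = (σ[g<=3](S) ⋈[g=e] R)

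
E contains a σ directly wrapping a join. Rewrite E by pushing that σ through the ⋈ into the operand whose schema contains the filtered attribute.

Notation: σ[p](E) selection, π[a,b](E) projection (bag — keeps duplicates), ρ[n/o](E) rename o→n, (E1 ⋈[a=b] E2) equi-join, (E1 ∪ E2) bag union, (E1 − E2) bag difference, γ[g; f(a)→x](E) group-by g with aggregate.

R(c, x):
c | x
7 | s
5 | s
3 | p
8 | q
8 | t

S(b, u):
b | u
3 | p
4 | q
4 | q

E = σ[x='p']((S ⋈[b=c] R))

σ filters on x, owned by the right side.
E' = (S ⋈[b=c] σ[x='p'](R))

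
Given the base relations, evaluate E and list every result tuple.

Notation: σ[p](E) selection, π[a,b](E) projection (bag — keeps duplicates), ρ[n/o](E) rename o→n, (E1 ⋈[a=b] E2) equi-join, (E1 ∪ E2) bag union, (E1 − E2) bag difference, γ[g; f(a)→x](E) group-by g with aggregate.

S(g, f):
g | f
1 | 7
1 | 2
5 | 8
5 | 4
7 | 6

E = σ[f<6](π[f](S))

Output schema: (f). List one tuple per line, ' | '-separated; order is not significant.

Per-node cardinality:
  S → 5
  π[f](S) → 5
  σ[f<6](π[f](S)) → 2

== RESULT ==
f
2
4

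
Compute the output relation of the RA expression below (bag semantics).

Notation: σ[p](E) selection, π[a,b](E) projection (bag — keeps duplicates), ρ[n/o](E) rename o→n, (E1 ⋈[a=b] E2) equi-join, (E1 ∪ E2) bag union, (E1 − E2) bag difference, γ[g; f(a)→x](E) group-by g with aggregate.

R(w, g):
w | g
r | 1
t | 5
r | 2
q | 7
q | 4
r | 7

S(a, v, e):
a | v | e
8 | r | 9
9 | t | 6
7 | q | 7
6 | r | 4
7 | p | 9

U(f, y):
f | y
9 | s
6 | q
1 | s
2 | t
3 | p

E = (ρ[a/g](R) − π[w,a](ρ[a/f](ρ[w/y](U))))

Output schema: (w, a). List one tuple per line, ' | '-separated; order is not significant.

Stepwise |·|:
  R → 6
  ρ[a/g](R) → 6
  U → 5
  ρ[w/y](U) → 5
  ρ[a/f](ρ[w/y](U)) → 5
  π[w,a](ρ[a/f](ρ[w/y](U))) → 5
  (ρ[a/g](R) − π[w,a](ρ[a/f](ρ[w/y](U)))) → 6

== RESULT ==
w | a
q | 4
q | 7
r | 1
r | 2
r | 7
t | 5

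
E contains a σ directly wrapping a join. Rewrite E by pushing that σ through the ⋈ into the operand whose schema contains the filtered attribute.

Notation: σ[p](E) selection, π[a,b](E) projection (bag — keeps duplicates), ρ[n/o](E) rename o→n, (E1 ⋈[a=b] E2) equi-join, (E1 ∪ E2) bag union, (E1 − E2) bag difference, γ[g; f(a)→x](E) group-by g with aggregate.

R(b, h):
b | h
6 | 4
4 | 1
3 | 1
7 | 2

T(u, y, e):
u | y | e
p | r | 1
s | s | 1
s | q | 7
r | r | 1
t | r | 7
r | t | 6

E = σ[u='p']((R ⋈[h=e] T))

σ filters on u, owned by the right side.
E' = (R ⋈[h=e] σ[u='p'](T))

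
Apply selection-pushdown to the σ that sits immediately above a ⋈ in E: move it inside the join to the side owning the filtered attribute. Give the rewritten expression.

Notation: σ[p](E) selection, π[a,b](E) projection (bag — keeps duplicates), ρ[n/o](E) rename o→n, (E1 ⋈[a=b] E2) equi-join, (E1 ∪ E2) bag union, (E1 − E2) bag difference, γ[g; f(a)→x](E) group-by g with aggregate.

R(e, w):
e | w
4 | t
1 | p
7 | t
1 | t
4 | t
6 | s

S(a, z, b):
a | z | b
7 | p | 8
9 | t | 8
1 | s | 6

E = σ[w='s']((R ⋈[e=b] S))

σ filters on w, owned by the left side.
E' = (σ[w='s'](R) ⋈[e=b] S)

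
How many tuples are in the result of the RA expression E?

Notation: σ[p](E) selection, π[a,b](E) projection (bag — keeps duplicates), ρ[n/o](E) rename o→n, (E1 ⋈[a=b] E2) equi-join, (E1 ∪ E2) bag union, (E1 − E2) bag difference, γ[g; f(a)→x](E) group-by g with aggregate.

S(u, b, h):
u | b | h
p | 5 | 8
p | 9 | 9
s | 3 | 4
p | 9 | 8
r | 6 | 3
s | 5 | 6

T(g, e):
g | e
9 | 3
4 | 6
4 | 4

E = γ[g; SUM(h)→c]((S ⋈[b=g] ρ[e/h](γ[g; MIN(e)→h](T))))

Row counts bottom-up:
  S → 6
  T → 3
  γ[g; MIN(e)→h](T) → 2
  ρ[e/h](γ[g; MIN(e)→h](T)) → 2
  (S ⋈[b=g] ρ[e/h](γ[g; MIN(e)→h](T))) → 2
  γ[g; SUM(h)→c]((S ⋈[b=g] ρ[e/h](γ[g; MIN(e)→h](T)))) → 1

|E| = 1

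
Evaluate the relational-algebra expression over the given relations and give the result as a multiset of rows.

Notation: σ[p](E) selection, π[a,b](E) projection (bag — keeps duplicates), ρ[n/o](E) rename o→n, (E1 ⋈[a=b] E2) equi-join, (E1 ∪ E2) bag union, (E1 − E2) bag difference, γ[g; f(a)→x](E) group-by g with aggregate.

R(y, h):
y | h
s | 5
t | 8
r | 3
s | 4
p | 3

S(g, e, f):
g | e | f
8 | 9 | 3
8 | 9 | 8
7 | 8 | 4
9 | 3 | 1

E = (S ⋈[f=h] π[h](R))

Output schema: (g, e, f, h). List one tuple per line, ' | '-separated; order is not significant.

Stepwise |·|:
  S → 4
  R → 5
  π[h](R) → 5
  (S ⋈[f=h] π[h](R)) → 4

== RESULT ==
g | e | f | h
7 | 8 | 4 | 4
8 | 9 | 3 | 3
8 | 9 | 3 | 3
8 | 9 | 8 | 8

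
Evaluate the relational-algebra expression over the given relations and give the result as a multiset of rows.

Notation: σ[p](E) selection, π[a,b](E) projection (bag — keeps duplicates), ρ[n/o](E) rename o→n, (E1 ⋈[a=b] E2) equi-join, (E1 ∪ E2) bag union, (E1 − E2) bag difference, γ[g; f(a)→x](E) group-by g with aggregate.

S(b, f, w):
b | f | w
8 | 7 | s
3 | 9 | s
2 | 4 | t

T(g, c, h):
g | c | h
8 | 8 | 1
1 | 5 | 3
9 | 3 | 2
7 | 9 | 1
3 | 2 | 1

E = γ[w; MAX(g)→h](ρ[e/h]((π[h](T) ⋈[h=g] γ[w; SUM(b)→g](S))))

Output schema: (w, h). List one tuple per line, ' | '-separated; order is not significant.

Row counts bottom-up:
  T → 5
  π[h](T) → 5
  S → 3
  γ[w; SUM(b)→g](S) → 2
  (π[h](T) ⋈[h=g] γ[w; SUM(b)→g](S)) → 1
  ρ[e/h]((π[h](T) ⋈[h=g] γ[w; SUM(b)→g](S))) → 1
  γ[w; MAX(g)→h](ρ[e/h]((π[h](T) ⋈[h=g] γ[w; SUM(b)→g](S)))) → 1

== RESULT ==
w | h
t | 2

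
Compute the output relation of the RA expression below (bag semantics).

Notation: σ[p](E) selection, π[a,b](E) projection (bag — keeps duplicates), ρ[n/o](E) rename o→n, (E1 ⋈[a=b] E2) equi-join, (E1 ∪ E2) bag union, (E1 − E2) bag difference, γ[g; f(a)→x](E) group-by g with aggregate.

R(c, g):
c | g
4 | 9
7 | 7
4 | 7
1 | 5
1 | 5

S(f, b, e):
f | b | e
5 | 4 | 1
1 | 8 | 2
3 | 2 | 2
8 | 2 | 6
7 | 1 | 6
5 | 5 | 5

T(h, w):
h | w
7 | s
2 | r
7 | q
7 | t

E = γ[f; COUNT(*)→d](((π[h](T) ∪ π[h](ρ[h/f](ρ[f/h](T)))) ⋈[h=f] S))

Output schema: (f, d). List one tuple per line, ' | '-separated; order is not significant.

Subexpression sizes:
  T → 4
  π[h](T) → 4
  T → 4
  ρ[f/h](T) → 4
  ρ[h/f](ρ[f/h](T)) → 4
  π[h](ρ[h/f](ρ[f/h](T))) → 4
  (π[h](T) ∪ π[h](ρ[h/f](ρ[f/h](T)))) → 8
  S → 6
  ((π[h](T) ∪ π[h](ρ[h/f](ρ[f/h](T)))) ⋈[h=f] S) → 6
  γ[f; COUNT(*)→d](((π[h](T) ∪ π[h](ρ[h/f](ρ[f/h](T)))) ⋈[h=f] S)) → 1

== RESULT ==
f | d
7 | 6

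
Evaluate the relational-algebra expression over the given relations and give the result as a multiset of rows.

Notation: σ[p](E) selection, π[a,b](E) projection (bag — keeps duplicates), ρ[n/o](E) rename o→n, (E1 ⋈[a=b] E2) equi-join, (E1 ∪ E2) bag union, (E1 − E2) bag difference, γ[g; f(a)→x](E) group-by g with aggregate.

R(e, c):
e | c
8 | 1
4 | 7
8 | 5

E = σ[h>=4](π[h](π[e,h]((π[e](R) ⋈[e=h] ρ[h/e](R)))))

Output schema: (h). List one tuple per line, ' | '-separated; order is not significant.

Stepwise |·|:
  R → 3
  π[e](R) → 3
  R → 3
  ρ[h/e](R) → 3
  (π[e](R) ⋈[e=h] ρ[h/e](R)) → 5
  π[e,h]((π[e](R) ⋈[e=h] ρ[h/e](R))) → 5
  π[h](π[e,h]((π[e](R) ⋈[e=h] ρ[h/e](R)))) → 5
  σ[h>=4](π[h](π[e,h]((π[e](R) ⋈[e=h] ρ[h/e](R))))) → 5

== RESULT ==
h
4
8
8
8
8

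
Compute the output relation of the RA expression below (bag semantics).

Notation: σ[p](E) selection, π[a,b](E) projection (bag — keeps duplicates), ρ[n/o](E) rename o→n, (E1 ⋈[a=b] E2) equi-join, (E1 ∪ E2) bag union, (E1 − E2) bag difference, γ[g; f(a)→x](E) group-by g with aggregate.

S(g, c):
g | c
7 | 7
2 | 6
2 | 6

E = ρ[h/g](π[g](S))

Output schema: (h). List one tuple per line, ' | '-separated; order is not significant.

Per-node cardinality:
  S → 3
  π[g](S) → 3
  ρ[h/g](π[g](S)) → 3

== RESULT ==
h
2
2
7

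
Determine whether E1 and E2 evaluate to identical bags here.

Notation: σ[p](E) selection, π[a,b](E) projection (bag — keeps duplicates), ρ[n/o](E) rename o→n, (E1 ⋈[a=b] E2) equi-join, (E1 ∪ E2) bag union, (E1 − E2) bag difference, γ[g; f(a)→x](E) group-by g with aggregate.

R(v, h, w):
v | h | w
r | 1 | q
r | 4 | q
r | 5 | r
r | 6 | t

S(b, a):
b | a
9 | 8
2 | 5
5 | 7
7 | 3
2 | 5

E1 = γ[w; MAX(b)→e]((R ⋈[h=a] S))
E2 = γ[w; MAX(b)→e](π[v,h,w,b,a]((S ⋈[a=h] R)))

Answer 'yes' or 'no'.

E1 row counts bottom-up:
  R → 4
  S → 5
  (R ⋈[h=a] S) → 2
  γ[w; MAX(b)→e]((R ⋈[h=a] S)) → 1
E2 row counts bottom-up:
  S → 5
  R → 4
  (S ⋈[a=h] R) → 2
  π[v,h,w,b,a]((S ⋈[a=h] R)) → 2
  γ[w; MAX(b)→e](π[v,h,w,b,a]((S ⋈[a=h] R))) → 1

E1 and E2 produce the same multiset:
w | e
r | 2

yes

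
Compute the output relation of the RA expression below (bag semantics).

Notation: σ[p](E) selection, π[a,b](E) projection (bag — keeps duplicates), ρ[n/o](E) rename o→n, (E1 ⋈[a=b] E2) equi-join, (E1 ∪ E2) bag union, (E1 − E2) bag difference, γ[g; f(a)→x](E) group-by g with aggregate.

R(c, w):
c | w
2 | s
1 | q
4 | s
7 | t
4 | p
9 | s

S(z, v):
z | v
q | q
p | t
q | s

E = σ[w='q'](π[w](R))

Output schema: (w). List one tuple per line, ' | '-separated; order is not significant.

Row counts bottom-up:
  R → 6
  π[w](R) → 6
  σ[w='q'](π[w](R)) → 1

== RESULT ==
w
q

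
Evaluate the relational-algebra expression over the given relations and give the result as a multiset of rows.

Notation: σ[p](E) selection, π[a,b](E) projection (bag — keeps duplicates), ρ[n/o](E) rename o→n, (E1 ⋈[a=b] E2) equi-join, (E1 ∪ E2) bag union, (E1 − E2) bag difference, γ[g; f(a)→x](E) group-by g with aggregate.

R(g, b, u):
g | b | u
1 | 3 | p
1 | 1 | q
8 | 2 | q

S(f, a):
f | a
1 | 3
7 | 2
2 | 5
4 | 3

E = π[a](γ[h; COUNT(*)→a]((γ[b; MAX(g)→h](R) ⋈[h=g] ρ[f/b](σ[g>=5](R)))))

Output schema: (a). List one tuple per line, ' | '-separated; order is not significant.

Row counts bottom-up:
  R → 3
  γ[b; MAX(g)→h](R) → 3
  R → 3
  σ[g>=5](R) → 1
  ρ[f/b](σ[g>=5](R)) → 1
  (γ[b; MAX(g)→h](R) ⋈[h=g] ρ[f/b](σ[g>=5](R))) → 1
  γ[h; COUNT(*)→a]((γ[b; MAX(g)→h](R) ⋈[h=g] ρ[f/b](σ[g>=5](R)))) → 1
  π[a](γ[h; COUNT(*)→a]((γ[b; MAX(g)→h](R) ⋈[h=g] ρ[f/b](σ[g>=5](R))))) → 1

== RESULT ==
a
1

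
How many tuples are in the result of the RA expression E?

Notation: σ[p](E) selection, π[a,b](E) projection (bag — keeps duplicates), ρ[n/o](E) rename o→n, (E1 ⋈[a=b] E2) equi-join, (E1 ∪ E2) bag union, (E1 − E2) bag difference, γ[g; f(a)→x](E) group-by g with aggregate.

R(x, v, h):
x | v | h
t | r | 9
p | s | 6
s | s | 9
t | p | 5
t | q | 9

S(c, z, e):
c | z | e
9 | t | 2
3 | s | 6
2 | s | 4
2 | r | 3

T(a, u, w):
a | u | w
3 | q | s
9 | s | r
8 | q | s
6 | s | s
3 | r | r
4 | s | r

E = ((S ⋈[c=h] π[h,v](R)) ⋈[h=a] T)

Stepwise |·|:
  S → 4
  R → 5
  π[h,v](R) → 5
  (S ⋈[c=h] π[h,v](R)) → 3
  T → 6
  ((S ⋈[c=h] π[h,v](R)) ⋈[h=a] T) → 3

|E| = 3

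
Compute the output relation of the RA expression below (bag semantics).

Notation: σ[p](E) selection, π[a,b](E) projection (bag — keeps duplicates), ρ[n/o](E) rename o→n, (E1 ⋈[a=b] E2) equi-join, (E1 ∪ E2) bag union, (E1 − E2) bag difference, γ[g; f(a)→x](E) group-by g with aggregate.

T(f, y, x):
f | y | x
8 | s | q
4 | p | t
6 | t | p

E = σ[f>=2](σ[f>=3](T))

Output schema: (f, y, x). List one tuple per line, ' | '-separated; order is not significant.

Subexpression sizes:
  T → 3
  σ[f>=3](T) → 3
  σ[f>=2](σ[f>=3](T)) → 3

== RESULT ==
f | y | x
4 | p | t
6 | t | p
8 | s | q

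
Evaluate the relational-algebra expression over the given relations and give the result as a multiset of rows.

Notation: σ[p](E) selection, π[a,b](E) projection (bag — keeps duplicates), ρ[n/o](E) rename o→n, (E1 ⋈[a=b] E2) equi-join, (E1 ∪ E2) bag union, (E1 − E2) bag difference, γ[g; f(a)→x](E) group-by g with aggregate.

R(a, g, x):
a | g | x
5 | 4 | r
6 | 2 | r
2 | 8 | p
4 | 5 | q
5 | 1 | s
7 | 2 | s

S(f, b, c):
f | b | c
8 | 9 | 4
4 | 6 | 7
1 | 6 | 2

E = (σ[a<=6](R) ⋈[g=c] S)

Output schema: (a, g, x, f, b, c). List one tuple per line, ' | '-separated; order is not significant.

Row counts bottom-up:
  R → 6
  σ[a<=6](R) → 5
  S → 3
  (σ[a<=6](R) ⋈[g=c] S) → 2

== RESULT ==
a | g | x | f | b | c
5 | 4 | r | 8 | 9 | 4
6 | 2 | r | 1 | 6 | 2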